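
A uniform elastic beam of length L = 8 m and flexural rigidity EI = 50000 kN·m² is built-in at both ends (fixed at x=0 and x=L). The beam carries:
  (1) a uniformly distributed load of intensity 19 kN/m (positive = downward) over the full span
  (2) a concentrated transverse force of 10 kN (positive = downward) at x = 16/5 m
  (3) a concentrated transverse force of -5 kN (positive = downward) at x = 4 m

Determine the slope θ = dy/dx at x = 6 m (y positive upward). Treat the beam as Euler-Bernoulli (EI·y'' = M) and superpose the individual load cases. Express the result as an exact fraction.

θ(6) = 1983/1250000 rad

Load 1 — uniform load w=19 kN/m over full span:
  θ_1 = -wx(L-x)(L-2x)/(12EI) = -19·6·(8-6)·(8-2·6)/(12·50000) = 19/12500 rad
Load 2 — point force P=10 kN at a=16/5 m (b=L-a=24/5):
  θ_2 = Pa²(L-x)(2bL-(3b+a)(L-x))/(2L³EI)  [x>a] = 10·(16/5)²·(8-6)·(2·(24/5)·8-(3·(24/5)+(16/5))·(8-6))/(2·8³·50000) = 13/78125 rad
Load 3 — point force P=-5 kN at a=4 m (b=L-a=4):
  θ_3 = Pa²(L-x)(2bL-(3b+a)(L-x))/(2L³EI)  [x>a] = (-5)·4²·(8-6)·(2·4·8-(3·4+4)·(8-6))/(2·8³·50000) = -1/10000 rad
Superposition: θ = Σ θ_i = 1983/1250000 rad ≈ 0.001586 rad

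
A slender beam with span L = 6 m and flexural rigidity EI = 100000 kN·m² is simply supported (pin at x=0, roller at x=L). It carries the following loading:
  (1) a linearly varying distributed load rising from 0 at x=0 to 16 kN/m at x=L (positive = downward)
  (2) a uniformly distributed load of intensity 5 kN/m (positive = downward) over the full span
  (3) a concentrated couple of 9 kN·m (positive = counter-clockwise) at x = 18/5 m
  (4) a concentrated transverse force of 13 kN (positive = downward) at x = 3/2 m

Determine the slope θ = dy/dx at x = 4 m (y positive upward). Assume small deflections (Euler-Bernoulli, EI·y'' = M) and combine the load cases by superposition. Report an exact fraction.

θ(4) = 500569/720000000 rad

Load 1 — triangular load w₀=16 kN/m (0→w₀ over full span):
  θ_1 = -w₀(7L⁴-30L²x²+15x⁴)/(360LEI) = -16·(7·6⁴-30·6²·4²+15·4⁴)/(360·6·100000) = 91/281250 rad
Load 2 — uniform load w=5 kN/m over full span:
  θ_2 = -w(L³-6Lx²+4x³)/(24EI) = -5·(6³-6·6·4²+4·4³)/(24·100000) = 13/60000 rad
Load 3 — applied couple M₀=9 kN·m at a=18/5 m (b=L-a=12/5):
  θ_3 = (M₀x²/(2L)-M₀(x-a)+C₁)/EI  [x>a] with C₁=M₀(3b²-L²)/(6L)=-117/25 = (9·4²/(2·6)-9·(4-(18/5))+(-117/25))/100000 = 93/2500000 rad
Load 4 — point force P=13 kN at a=3/2 m (b=L-a=9/2):
  θ_4 = -Pa(2L²-6Lx+3x²+a²)/(6LEI)  [x>a] = -13·(3/2)·(2·6²-6·6·4+3·4²+(3/2)²)/(6·6·100000) = 377/3200000 rad
Superposition: θ = Σ θ_i = 500569/720000000 rad ≈ 0.000695 rad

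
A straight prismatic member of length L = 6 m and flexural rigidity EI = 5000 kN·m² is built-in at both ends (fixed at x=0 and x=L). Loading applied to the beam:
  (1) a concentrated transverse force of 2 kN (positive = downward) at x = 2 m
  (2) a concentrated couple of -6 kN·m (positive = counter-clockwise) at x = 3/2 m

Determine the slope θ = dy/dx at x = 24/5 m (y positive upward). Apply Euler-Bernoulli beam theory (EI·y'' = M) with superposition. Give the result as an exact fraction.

Load 1 — point force P=2 kN at a=2 m (b=L-a=4):
  θ_1 = Pa²(L-x)(2bL-(3b+a)(L-x))/(2L³EI)  [x>a] = 2·2²·(6-(24/5))·(2·4·6-(3·4+2)·(6-(24/5)))/(2·6³·5000) = 13/93750 rad
Load 2 — applied couple M₀=-6 kN·m at a=3/2 m (b=L-a=9/2):
  θ_2 = (R_Ax²/2 - M_Ax - M₀(x-a))/EI  [x>a] with R_A=-9/8, M_A=9/8 = ((-9/8)·(24/5)²/2 - (9/8)·(24/5) - (-6)·((24/5)-(3/2)))/5000 = 9/31250 rad
Superposition: θ = Σ θ_i = 4/9375 rad ≈ 0.000427 rad

θ(24/5) = 4/9375 rad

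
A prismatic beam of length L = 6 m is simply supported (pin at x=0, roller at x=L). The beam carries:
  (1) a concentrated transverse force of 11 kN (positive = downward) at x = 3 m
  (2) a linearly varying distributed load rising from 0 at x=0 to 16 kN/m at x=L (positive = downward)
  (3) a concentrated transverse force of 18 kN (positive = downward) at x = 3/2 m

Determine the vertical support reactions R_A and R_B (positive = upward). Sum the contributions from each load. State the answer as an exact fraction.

R_A = 35 kN, R_B = 42 kN

Load 1 — point force P=11 kN at a=3 m (b=L-a=3):
  R_A = Pb/L = 11·3/6 = 11/2 kN
  R_B = Pa/L = 11·3/6 = 11/2 kN
Load 2 — triangular load w₀=16 kN/m (0→w₀ over full span):
  R_A = w₀L/6 = 16·6/6 = 16 kN
  R_B = w₀L/3 = 16·6/3 = 32 kN
Load 3 — point force P=18 kN at a=3/2 m (b=L-a=9/2):
  R_A = Pb/L = 18·(9/2)/6 = 27/2 kN
  R_B = Pa/L = 18·(3/2)/6 = 9/2 kN
Superposition: R_A = 35 kN, R_B = 42 kN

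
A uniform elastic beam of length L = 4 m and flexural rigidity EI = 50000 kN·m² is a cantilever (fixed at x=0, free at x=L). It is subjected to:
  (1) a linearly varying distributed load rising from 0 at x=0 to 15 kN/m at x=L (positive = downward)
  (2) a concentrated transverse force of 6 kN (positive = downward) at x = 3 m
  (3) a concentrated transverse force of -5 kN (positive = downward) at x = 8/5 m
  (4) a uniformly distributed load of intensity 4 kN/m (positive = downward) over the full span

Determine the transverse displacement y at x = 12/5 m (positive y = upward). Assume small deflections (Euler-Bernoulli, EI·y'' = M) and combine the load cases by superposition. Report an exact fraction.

y(12/5) = -146873/29296875 m

Load 1 — triangular load w₀=15 kN/m (0→w₀ over full span):
  y_1 = (w₀Lx³/12-w₀L²x²/6-w₀x⁵/(120L))/EI = (15·4·(12/5)³/12-15·4²·(12/5)²/6-15·(12/5)⁵/(120·4))/50000 = -31986/9765625 m
Load 2 — point force P=6 kN at a=3 m (b=L-a=1):
  y_2 = -Px²(3a-x)/(6EI)  [x≤a] = -6·(12/5)²·(3·3-(12/5))/(6·50000) = -297/390625 m
Load 3 — point force P=-5 kN at a=8/5 m (b=L-a=12/5):
  y_3 = -Pa²(3x-a)/(6EI)  [x>a] = -(-5)·(8/5)²·(3·(12/5)-(8/5))/(6·50000) = 56/234375 m
Load 4 — uniform load w=4 kN/m over full span:
  y_4 = -wx²(x²-4Lx+6L²)/(24EI) = -4·(12/5)²·((12/5)²-4·4·(12/5)+6·4²)/(24·50000) = -2376/1953125 m
Superposition: y = Σ y_i = -146873/29296875 m ≈ -0.005013 m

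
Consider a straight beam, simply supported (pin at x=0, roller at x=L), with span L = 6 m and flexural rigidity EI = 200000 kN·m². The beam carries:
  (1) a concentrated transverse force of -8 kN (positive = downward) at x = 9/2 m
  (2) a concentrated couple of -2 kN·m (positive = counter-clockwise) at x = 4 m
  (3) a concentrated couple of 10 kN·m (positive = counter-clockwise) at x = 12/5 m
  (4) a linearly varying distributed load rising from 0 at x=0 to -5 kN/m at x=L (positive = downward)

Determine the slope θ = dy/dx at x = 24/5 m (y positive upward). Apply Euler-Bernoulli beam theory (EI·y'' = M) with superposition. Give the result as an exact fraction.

θ(24/5) = -51757/300000000 rad

Load 1 — point force P=-8 kN at a=9/2 m (b=L-a=3/2):
  θ_1 = -Pa(2L²-6Lx+3x²+a²)/(6LEI)  [x>a] = -(-8)·(9/2)·(2·6²-6·6·(24/5)+3·(24/5)²+(9/2)²)/(6·6·200000) = -1143/20000000 rad
Load 2 — applied couple M₀=-2 kN·m at a=4 m (b=L-a=2):
  θ_2 = (M₀x²/(2L)-M₀(x-a)+C₁)/EI  [x>a] with C₁=M₀(3b²-L²)/(6L)=4/3 = ((-2)·(24/5)²/(2·6)-(-2)·((24/5)-4)+(4/3))/200000 = -17/3750000 rad
Load 3 — applied couple M₀=10 kN·m at a=12/5 m (b=L-a=18/5):
  θ_3 = (M₀x²/(2L)-M₀(x-a)+C₁)/EI  [x>a] with C₁=M₀(3b²-L²)/(6L)=4/5 = (10·(24/5)²/(2·6)-10·((24/5)-(12/5))+(4/5))/200000 = -1/50000 rad
Load 4 — triangular load w₀=-5 kN/m (0→w₀ over full span):
  θ_4 = -w₀(7L⁴-30L²x²+15x⁴)/(360LEI) = -(-5)·(7·6⁴-30·6²·(24/5)²+15·(24/5)⁴)/(360·6·200000) = -2271/25000000 rad
Superposition: θ = Σ θ_i = -51757/300000000 rad ≈ -0.000173 rad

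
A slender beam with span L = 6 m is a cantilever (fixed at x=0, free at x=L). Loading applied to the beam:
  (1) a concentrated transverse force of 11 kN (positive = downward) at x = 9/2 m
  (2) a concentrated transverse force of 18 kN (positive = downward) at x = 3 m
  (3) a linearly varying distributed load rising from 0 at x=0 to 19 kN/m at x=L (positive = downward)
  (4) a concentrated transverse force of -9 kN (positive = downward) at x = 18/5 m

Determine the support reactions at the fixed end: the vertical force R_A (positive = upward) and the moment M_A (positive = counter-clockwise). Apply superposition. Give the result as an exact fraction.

Load 1 — point force P=11 kN at a=9/2 m (b=L-a=3/2):
  R_A = P = 11 kN
  M_A = Pa = 11·(9/2) = 99/2 kN·m
Load 2 — point force P=18 kN at a=3 m (b=L-a=3):
  R_A = P = 18 kN
  M_A = Pa = 18·3 = 54 kN·m
Load 3 — triangular load w₀=19 kN/m (0→w₀ over full span):
  R_A = w₀L/2 = 19·6/2 = 57 kN
  M_A = w₀L²/3 = 19·6²/3 = 228 kN·m
Load 4 — point force P=-9 kN at a=18/5 m (b=L-a=12/5):
  R_A = P = (-9) = -9 kN
  M_A = Pa = (-9)·(18/5) = -162/5 kN·m
Superposition: R_A = 77 kN, M_A = 2991/10 kN·m

R_A = 77 kN, M_A = 2991/10 kN·m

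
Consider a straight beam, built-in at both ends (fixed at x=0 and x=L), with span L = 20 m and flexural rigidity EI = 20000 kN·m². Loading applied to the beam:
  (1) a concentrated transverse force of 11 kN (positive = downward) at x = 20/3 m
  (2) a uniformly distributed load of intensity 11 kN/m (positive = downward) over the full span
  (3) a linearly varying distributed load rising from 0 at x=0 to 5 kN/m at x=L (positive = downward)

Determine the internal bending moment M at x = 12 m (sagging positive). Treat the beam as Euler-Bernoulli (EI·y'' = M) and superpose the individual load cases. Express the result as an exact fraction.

M(12) = 5648/27 kN·m

Load 1 — point force P=11 kN at a=20/3 m (b=L-a=40/3):
  M_1 = Pa²(a+3b)(L-x)/L³ - Pa²b/L²  [x>a] = 11·(20/3)²·((20/3)+3·(40/3))·(20-12)/20³ - 11·(20/3)²·(40/3)/20² = 176/27 kN·m
Load 2 — uniform load w=11 kN/m over full span:
  M_2 = wLx/2 - wL²/12 - wx²/2 = 11·20·12/2 - 11·20²/12 - 11·12²/2 = 484/3 kN·m
Load 3 — triangular load w₀=5 kN/m (0→w₀ over full span):
  M_3 = 3w₀Lx/20 - w₀L²/30 - w₀x³/(6L) = 3·5·20·12/20 - 5·20²/30 - 5·12³/(6·20) = 124/3 kN·m
Superposition: M = Σ M_i = 5648/27 kN·m ≈ 209.185185 kN·m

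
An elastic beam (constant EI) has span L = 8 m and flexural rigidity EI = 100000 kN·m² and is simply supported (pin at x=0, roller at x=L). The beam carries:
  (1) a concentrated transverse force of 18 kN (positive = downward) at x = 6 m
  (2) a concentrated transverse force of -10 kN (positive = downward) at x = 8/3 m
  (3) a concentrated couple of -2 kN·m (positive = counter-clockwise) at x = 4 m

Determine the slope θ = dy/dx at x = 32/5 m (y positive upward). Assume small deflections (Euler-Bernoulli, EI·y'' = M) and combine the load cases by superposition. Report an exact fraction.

Load 1 — point force P=18 kN at a=6 m (b=L-a=2):
  θ_1 = -Pa(2L²-6Lx+3x²+a²)/(6LEI)  [x>a] = -18·6·(2·8²-6·8·(32/5)+3·(32/5)²+6²)/(6·8·100000) = 1143/2500000 rad
Load 2 — point force P=-10 kN at a=8/3 m (b=L-a=16/3):
  θ_2 = -Pa(2L²-6Lx+3x²+a²)/(6LEI)  [x>a] = -(-10)·(8/3)·(2·8²-6·8·(32/5)+3·(32/5)²+(8/3)²)/(6·8·100000) = -346/1265625 rad
Load 3 — applied couple M₀=-2 kN·m at a=4 m (b=L-a=4):
  θ_3 = (M₀x²/(2L)-M₀(x-a)+C₁)/EI  [x>a] with C₁=M₀(3b²-L²)/(6L)=2/3 = ((-2)·(32/5)²/(2·8)-(-2)·((32/5)-4)+(2/3))/100000 = 13/3750000 rad
Superposition: θ = Σ θ_i = 1517/8100000 rad ≈ 0.000187 rad

θ(32/5) = 1517/8100000 rad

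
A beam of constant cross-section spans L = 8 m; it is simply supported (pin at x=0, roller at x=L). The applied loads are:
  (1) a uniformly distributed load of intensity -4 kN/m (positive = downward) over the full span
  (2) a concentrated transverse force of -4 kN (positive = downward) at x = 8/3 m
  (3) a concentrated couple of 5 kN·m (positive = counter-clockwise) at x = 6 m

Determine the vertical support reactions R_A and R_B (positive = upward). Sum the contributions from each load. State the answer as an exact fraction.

Load 1 — uniform load w=-4 kN/m over full span:
  R_A = wL/2 = (-4)·8/2 = -16 kN
  R_B = wL/2 = (-4)·8/2 = -16 kN
Load 2 — point force P=-4 kN at a=8/3 m (b=L-a=16/3):
  R_A = Pb/L = (-4)·(16/3)/8 = -8/3 kN
  R_B = Pa/L = (-4)·(8/3)/8 = -4/3 kN
Load 3 — applied couple M₀=5 kN·m at a=6 m (b=L-a=2):
  R_A = M₀/L = 5/8 kN
  R_B = -M₀/L = -5/8 kN
Superposition: R_A = -433/24 kN, R_B = -431/24 kN

R_A = -433/24 kN, R_B = -431/24 kN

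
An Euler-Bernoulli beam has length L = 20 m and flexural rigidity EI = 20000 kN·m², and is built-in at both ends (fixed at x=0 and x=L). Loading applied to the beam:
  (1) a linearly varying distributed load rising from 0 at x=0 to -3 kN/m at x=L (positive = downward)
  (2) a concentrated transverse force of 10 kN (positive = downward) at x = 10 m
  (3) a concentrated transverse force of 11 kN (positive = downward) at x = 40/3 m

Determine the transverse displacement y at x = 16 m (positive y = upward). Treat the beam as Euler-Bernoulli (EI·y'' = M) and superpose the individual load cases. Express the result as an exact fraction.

Load 1 — triangular load w₀=-3 kN/m (0→w₀ over full span):
  y_1 = -w₀x²(L-x)²(x+2L)/(120LEI) = -(-3)·16²·(20-16)²·(16+2·20)/(120·20·20000) = 224/15625 m
Load 2 — point force P=10 kN at a=10 m (b=L-a=10):
  y_2 = -Pa²(L-x)²(3bL-(3b+a)(L-x))/(6L³EI)  [x>a] = -10·10²·(20-16)²·(3·10·20-(3·10+10)·(20-16))/(6·20³·20000) = -11/1500 m
Load 3 — point force P=11 kN at a=40/3 m (b=L-a=20/3):
  y_3 = -Pa²(L-x)²(3bL-(3b+a)(L-x))/(6L³EI)  [x>a] = -11·(40/3)²·(20-16)²·(3·(20/3)·20-(3·(20/3)+(40/3))·(20-16))/(6·20³·20000) = -88/10125 m
Superposition: y = Σ y_i = -8549/5062500 m ≈ -0.001689 m

y(16) = -8549/5062500 m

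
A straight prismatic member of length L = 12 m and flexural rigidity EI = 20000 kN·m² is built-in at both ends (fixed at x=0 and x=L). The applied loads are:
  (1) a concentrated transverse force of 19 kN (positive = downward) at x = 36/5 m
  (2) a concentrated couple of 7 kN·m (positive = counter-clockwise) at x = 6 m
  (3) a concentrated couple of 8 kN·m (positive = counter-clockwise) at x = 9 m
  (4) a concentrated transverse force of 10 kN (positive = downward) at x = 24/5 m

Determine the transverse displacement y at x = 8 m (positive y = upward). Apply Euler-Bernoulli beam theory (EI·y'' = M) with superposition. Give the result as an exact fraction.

y(8) = -36989/3750000 m

Load 1 — point force P=19 kN at a=36/5 m (b=L-a=24/5):
  y_1 = -Pa²(L-x)²(3bL-(3b+a)(L-x))/(6L³EI)  [x>a] = -19·(36/5)²·(12-8)²·(3·(24/5)·12-(3·(24/5)+(36/5))·(12-8))/(6·12³·20000) = -513/78125 m
Load 2 — applied couple M₀=7 kN·m at a=6 m (b=L-a=6):
  y_2 = (R_Ax³/6 - M_Ax²/2 - M₀(x-a)²/2)/EI  [x>a] with R_A=7/8, M_A=7/4 = ((7/8)·8³/6 - (7/4)·8²/2 - 7·(8-6)²/2)/20000 = 7/30000 m
Load 3 — applied couple M₀=8 kN·m at a=9 m (b=L-a=3):
  y_3 = (R_Ax³/6 - M_Ax²/2)/EI  [x≤a] with R_A=3/4, M_A=5/2 = ((3/4)·8³/6 - (5/2)·8²/2)/20000 = -1/1250 m
Load 4 — point force P=10 kN at a=24/5 m (b=L-a=36/5):
  y_4 = -Pa²(L-x)²(3bL-(3b+a)(L-x))/(6L³EI)  [x>a] = -10·(24/5)²·(12-8)²·(3·(36/5)·12-(3·(36/5)+(24/5))·(12-8))/(6·12³·20000) = -128/46875 m
Superposition: y = Σ y_i = -36989/3750000 m ≈ -0.009864 m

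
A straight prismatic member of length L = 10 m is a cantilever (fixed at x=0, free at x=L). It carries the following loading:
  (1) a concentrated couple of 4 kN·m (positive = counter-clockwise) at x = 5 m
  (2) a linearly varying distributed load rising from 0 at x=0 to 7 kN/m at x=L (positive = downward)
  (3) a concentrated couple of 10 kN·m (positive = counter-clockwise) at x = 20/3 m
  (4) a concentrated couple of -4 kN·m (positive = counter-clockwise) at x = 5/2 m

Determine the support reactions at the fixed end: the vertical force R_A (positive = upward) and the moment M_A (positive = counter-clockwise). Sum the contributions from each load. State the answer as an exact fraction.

R_A = 35 kN, M_A = 670/3 kN·m

Load 1 — applied couple M₀=4 kN·m at a=5 m (b=L-a=5):
  R_A = 0 kN
  M_A = -M₀ = -4 kN·m
Load 2 — triangular load w₀=7 kN/m (0→w₀ over full span):
  R_A = w₀L/2 = 7·10/2 = 35 kN
  M_A = w₀L²/3 = 7·10²/3 = 700/3 kN·m
Load 3 — applied couple M₀=10 kN·m at a=20/3 m (b=L-a=10/3):
  R_A = 0 kN
  M_A = -M₀ = -10 kN·m
Load 4 — applied couple M₀=-4 kN·m at a=5/2 m (b=L-a=15/2):
  R_A = 0 kN
  M_A = -M₀ = -(-4) = 4 kN·m
Superposition: R_A = 35 kN, M_A = 670/3 kN·m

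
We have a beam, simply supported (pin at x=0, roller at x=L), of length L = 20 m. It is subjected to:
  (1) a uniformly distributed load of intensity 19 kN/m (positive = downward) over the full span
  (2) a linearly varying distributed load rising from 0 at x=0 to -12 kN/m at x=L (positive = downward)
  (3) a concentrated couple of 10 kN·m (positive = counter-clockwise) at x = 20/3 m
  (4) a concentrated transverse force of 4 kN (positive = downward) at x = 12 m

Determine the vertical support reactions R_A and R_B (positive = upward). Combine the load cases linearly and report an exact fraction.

R_A = 1521/10 kN, R_B = 1119/10 kN

Load 1 — uniform load w=19 kN/m over full span:
  R_A = wL/2 = 19·20/2 = 190 kN
  R_B = wL/2 = 19·20/2 = 190 kN
Load 2 — triangular load w₀=-12 kN/m (0→w₀ over full span):
  R_A = w₀L/6 = (-12)·20/6 = -40 kN
  R_B = w₀L/3 = (-12)·20/3 = -80 kN
Load 3 — applied couple M₀=10 kN·m at a=20/3 m (b=L-a=40/3):
  R_A = M₀/L = 10/20 = 1/2 kN
  R_B = -M₀/L = -10/20 = -1/2 kN
Load 4 — point force P=4 kN at a=12 m (b=L-a=8):
  R_A = Pb/L = 4·8/20 = 8/5 kN
  R_B = Pa/L = 4·12/20 = 12/5 kN
Superposition: R_A = 1521/10 kN, R_B = 1119/10 kN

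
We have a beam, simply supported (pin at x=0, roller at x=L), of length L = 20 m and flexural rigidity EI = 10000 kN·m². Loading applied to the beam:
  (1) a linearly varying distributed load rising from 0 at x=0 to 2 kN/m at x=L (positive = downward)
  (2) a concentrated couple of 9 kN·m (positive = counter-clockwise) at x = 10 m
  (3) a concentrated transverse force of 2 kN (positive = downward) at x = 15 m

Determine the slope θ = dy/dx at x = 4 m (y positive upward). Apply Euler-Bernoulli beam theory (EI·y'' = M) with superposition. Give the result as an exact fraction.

Load 1 — triangular load w₀=2 kN/m (0→w₀ over full span):
  θ_1 = -w₀(7L⁴-30L²x²+15x⁴)/(360LEI) = -2·(7·20⁴-30·20²·4²+15·4⁴)/(360·20·10000) = -728/28125 rad
Load 2 — applied couple M₀=9 kN·m at a=10 m (b=L-a=10):
  θ_2 = (M₀x²/(2L)+C₁)/EI  [x≤a] with C₁=M₀(3b²-L²)/(6L)=-15/2 = (9·4²/(2·20)+(-15/2))/10000 = -39/100000 rad
Load 3 — point force P=2 kN at a=15 m (b=L-a=5):
  θ_3 = -Pb(L²-b²-3x²)/(6LEI)  [x≤a] = -2·5·(20²-5²-3·4²)/(6·20·10000) = -109/40000 rad
Superposition: θ = Σ θ_i = -52199/1800000 rad ≈ -0.028999 rad

θ(4) = -52199/1800000 rad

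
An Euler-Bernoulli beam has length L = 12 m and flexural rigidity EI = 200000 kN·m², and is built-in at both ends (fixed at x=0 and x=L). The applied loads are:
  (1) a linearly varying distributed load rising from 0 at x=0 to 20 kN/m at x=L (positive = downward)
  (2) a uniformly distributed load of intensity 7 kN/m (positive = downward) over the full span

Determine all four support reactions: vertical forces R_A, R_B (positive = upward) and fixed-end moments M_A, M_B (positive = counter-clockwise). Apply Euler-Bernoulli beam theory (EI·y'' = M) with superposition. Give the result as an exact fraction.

R_A = 78 kN, M_A = 180 kN·m, R_B = 126 kN, M_B = -228 kN·m

Load 1 — triangular load w₀=20 kN/m (0→w₀ over full span):
  R_A = 3w₀L/20 = 3·20·12/20 = 36 kN
  M_A = w₀L²/30 = 20·12²/30 = 96 kN·m
  R_B = 7w₀L/20 = 7·20·12/20 = 84 kN
  M_B = -w₀L²/20 = -20·12²/20 = -144 kN·m
Load 2 — uniform load w=7 kN/m over full span:
  R_A = wL/2 = 7·12/2 = 42 kN
  M_A = wL²/12 = 7·12²/12 = 84 kN·m
  R_B = wL/2 = 7·12/2 = 42 kN
  M_B = -wL²/12 = -7·12²/12 = -84 kN·m
Superposition: R_A = 78 kN, M_A = 180 kN·m, R_B = 126 kN, M_B = -228 kN·m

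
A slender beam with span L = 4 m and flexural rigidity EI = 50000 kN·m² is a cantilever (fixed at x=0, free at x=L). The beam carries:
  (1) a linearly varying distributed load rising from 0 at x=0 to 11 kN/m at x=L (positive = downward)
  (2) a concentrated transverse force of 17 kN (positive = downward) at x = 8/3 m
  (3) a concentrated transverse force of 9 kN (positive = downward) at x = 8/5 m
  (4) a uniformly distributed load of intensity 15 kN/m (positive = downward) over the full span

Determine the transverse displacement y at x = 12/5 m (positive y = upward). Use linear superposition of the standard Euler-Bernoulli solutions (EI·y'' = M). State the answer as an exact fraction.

Load 1 — triangular load w₀=11 kN/m (0→w₀ over full span):
  y_1 = (w₀Lx³/12-w₀L²x²/6-w₀x⁵/(120L))/EI = (11·4·(12/5)³/12-11·4²·(12/5)²/6-11·(12/5)⁵/(120·4))/50000 = -117282/48828125 m
Load 2 — point force P=17 kN at a=8/3 m (b=L-a=4/3):
  y_2 = -Px²(3a-x)/(6EI)  [x≤a] = -17·(12/5)²·(3·(8/3)-(12/5))/(6·50000) = -714/390625 m
Load 3 — point force P=9 kN at a=8/5 m (b=L-a=12/5):
  y_3 = -Pa²(3x-a)/(6EI)  [x>a] = -9·(8/5)²·(3·(12/5)-(8/5))/(6·50000) = -168/390625 m
Load 4 — uniform load w=15 kN/m over full span:
  y_4 = -wx²(x²-4Lx+6L²)/(24EI) = -15·(12/5)²·((12/5)²-4·4·(12/5)+6·4²)/(24·50000) = -1782/390625 m
Superposition: y = Σ y_i = -450282/48828125 m ≈ -0.009222 m

y(12/5) = -450282/48828125 m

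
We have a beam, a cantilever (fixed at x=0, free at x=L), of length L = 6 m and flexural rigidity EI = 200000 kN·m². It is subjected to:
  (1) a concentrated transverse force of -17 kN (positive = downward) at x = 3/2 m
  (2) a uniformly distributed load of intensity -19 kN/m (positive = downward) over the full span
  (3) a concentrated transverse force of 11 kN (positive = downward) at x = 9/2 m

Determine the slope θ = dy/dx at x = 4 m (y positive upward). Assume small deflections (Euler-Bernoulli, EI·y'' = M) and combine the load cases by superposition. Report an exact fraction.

Load 1 — point force P=-17 kN at a=3/2 m (b=L-a=9/2):
  θ_1 = -Pa²/(2EI)  [x>a] = -(-17)·(3/2)²/(2·200000) = 153/1600000 rad
Load 2 — uniform load w=-19 kN/m over full span:
  θ_2 = -wx(x²-3Lx+3L²)/(6EI) = -(-19)·4·(4²-3·6·4+3·6²)/(6·200000) = 247/75000 rad
Load 3 — point force P=11 kN at a=9/2 m (b=L-a=3/2):
  θ_3 = -Px(2a-x)/(2EI)  [x≤a] = -11·4·(2·(9/2)-4)/(2·200000) = -11/20000 rad
Superposition: θ = Σ θ_i = 13627/4800000 rad ≈ 0.002839 rad

θ(4) = 13627/4800000 rad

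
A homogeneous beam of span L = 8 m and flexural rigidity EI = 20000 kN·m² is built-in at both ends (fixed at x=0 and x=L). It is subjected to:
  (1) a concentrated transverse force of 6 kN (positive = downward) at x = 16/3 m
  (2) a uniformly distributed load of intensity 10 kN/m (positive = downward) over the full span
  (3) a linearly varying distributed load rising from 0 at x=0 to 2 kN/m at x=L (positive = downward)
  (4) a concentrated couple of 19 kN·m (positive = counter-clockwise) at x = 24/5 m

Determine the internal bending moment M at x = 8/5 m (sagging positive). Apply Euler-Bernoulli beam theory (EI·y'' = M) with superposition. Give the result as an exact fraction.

M(8/5) = -1652/375 kN·m

Load 1 — point force P=6 kN at a=16/3 m (b=L-a=8/3):
  M_1 = Pb²(3a+b)x/L³ - Pab²/L²  [x≤a] = 6·(8/3)²·(3·(16/3)+(8/3))·(8/5)/8³ - 6·(16/3)·(8/3)²/8² = -16/15 kN·m
Load 2 — uniform load w=10 kN/m over full span:
  M_2 = wLx/2 - wL²/12 - wx²/2 = 10·8·(8/5)/2 - 10·8²/12 - 10·(8/5)²/2 = -32/15 kN·m
Load 3 — triangular load w₀=2 kN/m (0→w₀ over full span):
  M_3 = 3w₀Lx/20 - w₀L²/30 - w₀x³/(6L) = 3·2·8·(8/5)/20 - 2·8²/30 - 2·(8/5)³/(6·8) = -224/375 kN·m
Load 4 — applied couple M₀=19 kN·m at a=24/5 m (b=L-a=16/5):
  M_4 = R_Ax - M_A  [x≤a] with R_A=171/50, M_A=152/25 = (171/50)·(8/5) - (152/25) = -76/125 kN·m
Superposition: M = Σ M_i = -1652/375 kN·m ≈ -4.405333 kN·m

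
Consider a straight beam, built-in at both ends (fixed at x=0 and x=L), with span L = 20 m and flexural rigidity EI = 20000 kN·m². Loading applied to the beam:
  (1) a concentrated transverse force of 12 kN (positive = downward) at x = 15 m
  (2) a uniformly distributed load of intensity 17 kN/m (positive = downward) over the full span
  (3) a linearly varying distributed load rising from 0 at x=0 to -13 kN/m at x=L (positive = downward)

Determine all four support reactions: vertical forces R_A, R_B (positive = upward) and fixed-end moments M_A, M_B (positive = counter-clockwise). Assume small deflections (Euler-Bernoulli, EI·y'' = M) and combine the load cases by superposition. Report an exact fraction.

Load 1 — point force P=12 kN at a=15 m (b=L-a=5):
  R_A = Pb²(3a+b)/L³ = 12·5²·(3·15+5)/20³ = 15/8 kN
  M_A = Pab²/L² = 12·15·5²/20² = 45/4 kN·m
  R_B = Pa²(a+3b)/L³ = 12·15²·(15+3·5)/20³ = 81/8 kN
  M_B = -Pa²b/L² = -12·15²·5/20² = -135/4 kN·m
Load 2 — uniform load w=17 kN/m over full span:
  R_A = wL/2 = 17·20/2 = 170 kN
  M_A = wL²/12 = 17·20²/12 = 1700/3 kN·m
  R_B = wL/2 = 17·20/2 = 170 kN
  M_B = -wL²/12 = -17·20²/12 = -1700/3 kN·m
Load 3 — triangular load w₀=-13 kN/m (0→w₀ over full span):
  R_A = 3w₀L/20 = 3·(-13)·20/20 = -39 kN
  M_A = w₀L²/30 = (-13)·20²/30 = -520/3 kN·m
  R_B = 7w₀L/20 = 7·(-13)·20/20 = -91 kN
  M_B = -w₀L²/20 = -(-13)·20²/20 = 260 kN·m
Superposition: R_A = 1063/8 kN, M_A = 4855/12 kN·m, R_B = 713/8 kN, M_B = -4085/12 kN·m

R_A = 1063/8 kN, M_A = 4855/12 kN·m, R_B = 713/8 kN, M_B = -4085/12 kN·m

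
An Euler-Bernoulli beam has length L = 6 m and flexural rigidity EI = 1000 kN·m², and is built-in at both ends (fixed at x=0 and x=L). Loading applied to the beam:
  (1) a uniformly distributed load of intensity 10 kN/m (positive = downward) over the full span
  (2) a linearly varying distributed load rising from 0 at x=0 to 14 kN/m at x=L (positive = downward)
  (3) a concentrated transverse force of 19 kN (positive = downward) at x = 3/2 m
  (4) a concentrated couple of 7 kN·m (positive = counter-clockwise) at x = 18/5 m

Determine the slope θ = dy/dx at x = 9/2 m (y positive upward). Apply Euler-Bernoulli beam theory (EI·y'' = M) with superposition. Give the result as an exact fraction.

θ(9/2) = 219447/6400000 rad

Load 1 — uniform load w=10 kN/m over full span:
  θ_1 = -wx(L-x)(L-2x)/(12EI) = -10·(9/2)·(6-(9/2))·(6-2·(9/2))/(12·1000) = 27/1600 rad
Load 2 — triangular load w₀=14 kN/m (0→w₀ over full span):
  θ_2 = -w₀(2x(L-x)(L-2x)(x+2L)+x²(L-x)²)/(120LEI) = -14·(2·(9/2)·(6-(9/2))·(6-2·(9/2))·((9/2)+2·6)+(9/2)²·(6-(9/2))²)/(120·6·1000) = 7749/640000 rad
Load 3 — point force P=19 kN at a=3/2 m (b=L-a=9/2):
  θ_3 = Pa²(L-x)(2bL-(3b+a)(L-x))/(2L³EI)  [x>a] = 19·(3/2)²·(6-(9/2))·(2·(9/2)·6-(3·(9/2)+(3/2))·(6-(9/2)))/(2·6³·1000) = 1197/256000 rad
Load 4 — applied couple M₀=7 kN·m at a=18/5 m (b=L-a=12/5):
  θ_4 = (R_Ax²/2 - M_Ax - M₀(x-a))/EI  [x>a] with R_A=42/25, M_A=56/25 = ((42/25)·(9/2)²/2 - (56/25)·(9/2) - 7·((9/2)-(18/5)))/1000 = 63/100000 rad
Superposition: θ = Σ θ_i = 219447/6400000 rad ≈ 0.034289 rad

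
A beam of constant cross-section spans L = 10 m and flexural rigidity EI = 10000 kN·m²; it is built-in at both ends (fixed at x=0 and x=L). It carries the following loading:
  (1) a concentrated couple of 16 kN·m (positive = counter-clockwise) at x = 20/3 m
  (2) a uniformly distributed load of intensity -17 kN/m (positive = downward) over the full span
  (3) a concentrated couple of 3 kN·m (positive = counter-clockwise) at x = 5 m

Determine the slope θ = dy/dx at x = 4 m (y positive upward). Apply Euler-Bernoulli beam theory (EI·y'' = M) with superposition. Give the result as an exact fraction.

θ(4) = 193/30000 rad

Load 1 — applied couple M₀=16 kN·m at a=20/3 m (b=L-a=10/3):
  θ_1 = (R_Ax²/2 - M_Ax)/EI  [x≤a] with R_A=32/15, M_A=16/3 = ((32/15)·4²/2 - (16/3)·4)/10000 = -4/9375 rad
Load 2 — uniform load w=-17 kN/m over full span:
  θ_2 = -wx(L-x)(L-2x)/(12EI) = -(-17)·4·(10-4)·(10-2·4)/(12·10000) = 17/2500 rad
Load 3 — applied couple M₀=3 kN·m at a=5 m (b=L-a=5):
  θ_3 = (R_Ax²/2 - M_Ax)/EI  [x≤a] with R_A=9/20, M_A=3/4 = ((9/20)·4²/2 - (3/4)·4)/10000 = 3/50000 rad
Superposition: θ = Σ θ_i = 193/30000 rad ≈ 0.006433 rad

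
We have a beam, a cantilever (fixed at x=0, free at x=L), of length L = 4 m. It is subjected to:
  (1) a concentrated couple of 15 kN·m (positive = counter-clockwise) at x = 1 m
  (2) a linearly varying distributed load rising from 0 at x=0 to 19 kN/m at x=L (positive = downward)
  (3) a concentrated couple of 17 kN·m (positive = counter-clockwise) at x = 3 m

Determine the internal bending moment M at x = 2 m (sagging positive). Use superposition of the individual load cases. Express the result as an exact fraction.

Load 1 — applied couple M₀=15 kN·m at a=1 m (b=L-a=3):
  M_1 = 0  [x>a] = 0 kN·m
Load 2 — triangular load w₀=19 kN/m (0→w₀ over full span):
  M_2 = w₀Lx/2 - w₀L²/3 - w₀x³/(6L) = 19·4·2/2 - 19·4²/3 - 19·2³/(6·4) = -95/3 kN·m
Load 3 — applied couple M₀=17 kN·m at a=3 m (b=L-a=1):
  M_3 = M₀  [x≤a] = 17 = 17 kN·m
Superposition: M = Σ M_i = -44/3 kN·m ≈ -14.666667 kN·m

M(2) = -44/3 kN·m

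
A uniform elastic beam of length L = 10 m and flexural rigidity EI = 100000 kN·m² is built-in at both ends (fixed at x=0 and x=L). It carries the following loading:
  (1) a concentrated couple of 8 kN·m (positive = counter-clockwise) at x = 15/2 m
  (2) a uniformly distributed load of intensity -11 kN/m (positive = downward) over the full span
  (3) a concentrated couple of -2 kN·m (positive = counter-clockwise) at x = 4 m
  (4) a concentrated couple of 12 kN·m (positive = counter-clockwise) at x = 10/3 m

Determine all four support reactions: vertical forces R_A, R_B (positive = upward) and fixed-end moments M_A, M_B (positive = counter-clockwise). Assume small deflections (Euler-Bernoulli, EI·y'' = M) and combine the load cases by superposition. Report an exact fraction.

R_A = -13197/250 kN, M_A = -13411/150 kN·m, R_B = -14303/250 kN, M_B = 14029/150 kN·m

Load 1 — applied couple M₀=8 kN·m at a=15/2 m (b=L-a=5/2):
  R_A = 6M₀ab/L³ = 6·8·(15/2)·(5/2)/10³ = 9/10 kN
  M_A = M₀b(2a-b)/L² = 8·(5/2)·(2·(15/2)-(5/2))/10² = 5/2 kN·m
  R_B = -6M₀ab/L³ = -6·8·(15/2)·(5/2)/10³ = -9/10 kN
  M_B = M₀a(2b-a)/L² = 8·(15/2)·(2·(5/2)-(15/2))/10² = -3/2 kN·m
Load 2 — uniform load w=-11 kN/m over full span:
  R_A = wL/2 = (-11)·10/2 = -55 kN
  M_A = wL²/12 = (-11)·10²/12 = -275/3 kN·m
  R_B = wL/2 = (-11)·10/2 = -55 kN
  M_B = -wL²/12 = -(-11)·10²/12 = 275/3 kN·m
Load 3 — applied couple M₀=-2 kN·m at a=4 m (b=L-a=6):
  R_A = 6M₀ab/L³ = 6·(-2)·4·6/10³ = -36/125 kN
  M_A = M₀b(2a-b)/L² = (-2)·6·(2·4-6)/10² = -6/25 kN·m
  R_B = -6M₀ab/L³ = -6·(-2)·4·6/10³ = 36/125 kN
  M_B = M₀a(2b-a)/L² = (-2)·4·(2·6-4)/10² = -16/25 kN·m
Load 4 — applied couple M₀=12 kN·m at a=10/3 m (b=L-a=20/3):
  R_A = 6M₀ab/L³ = 6·12·(10/3)·(20/3)/10³ = 8/5 kN
  M_A = M₀b(2a-b)/L² = 12·(20/3)·(2·(10/3)-(20/3))/10² = 0 kN·m
  R_B = -6M₀ab/L³ = -6·12·(10/3)·(20/3)/10³ = -8/5 kN
  M_B = M₀a(2b-a)/L² = 12·(10/3)·(2·(20/3)-(10/3))/10² = 4 kN·m
Superposition: R_A = -13197/250 kN, M_A = -13411/150 kN·m, R_B = -14303/250 kN, M_B = 14029/150 kN·m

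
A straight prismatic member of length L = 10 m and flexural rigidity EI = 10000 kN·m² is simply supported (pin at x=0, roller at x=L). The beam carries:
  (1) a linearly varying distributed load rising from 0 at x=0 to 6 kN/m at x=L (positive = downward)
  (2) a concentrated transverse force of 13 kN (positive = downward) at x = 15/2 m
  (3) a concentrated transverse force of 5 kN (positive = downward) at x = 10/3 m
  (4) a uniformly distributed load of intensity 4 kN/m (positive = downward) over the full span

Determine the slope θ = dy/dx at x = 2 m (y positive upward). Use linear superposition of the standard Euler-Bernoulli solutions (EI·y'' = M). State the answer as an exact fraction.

Load 1 — triangular load w₀=6 kN/m (0→w₀ over full span):
  θ_1 = -w₀(7L⁴-30L²x²+15x⁴)/(360LEI) = -6·(7·10⁴-30·10²·2²+15·2⁴)/(360·10·10000) = -91/9375 rad
Load 2 — point force P=13 kN at a=15/2 m (b=L-a=5/2):
  θ_2 = -Pb(L²-b²-3x²)/(6LEI)  [x≤a] = -13·(5/2)·(10²-(5/2)²-3·2²)/(6·10·10000) = -1417/320000 rad
Load 3 — point force P=5 kN at a=10/3 m (b=L-a=20/3):
  θ_3 = -Pb(L²-b²-3x²)/(6LEI)  [x≤a] = -5·(20/3)·(10²-(20/3)²-3·2²)/(6·10·10000) = -49/20250 rad
Load 4 — uniform load w=4 kN/m over full span:
  θ_4 = -w(L³-6Lx²+4x³)/(24EI) = -4·(10³-6·10·2²+4·2³)/(24·10000) = -33/2500 rad
Superposition: θ = Σ θ_i = -3856189/129600000 rad ≈ -0.029755 rad

θ(2) = -3856189/129600000 rad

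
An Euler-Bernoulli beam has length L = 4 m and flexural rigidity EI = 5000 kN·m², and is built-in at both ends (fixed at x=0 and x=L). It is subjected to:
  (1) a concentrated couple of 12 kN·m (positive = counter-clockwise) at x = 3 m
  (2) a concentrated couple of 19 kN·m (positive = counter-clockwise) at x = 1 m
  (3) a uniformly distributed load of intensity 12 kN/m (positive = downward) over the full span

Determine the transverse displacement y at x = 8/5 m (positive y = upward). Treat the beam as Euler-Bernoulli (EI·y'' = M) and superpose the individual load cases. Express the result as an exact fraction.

Load 1 — applied couple M₀=12 kN·m at a=3 m (b=L-a=1):
  y_1 = (R_Ax³/6 - M_Ax²/2)/EI  [x≤a] with R_A=27/8, M_A=15/4 = ((27/8)·(8/5)³/6 - (15/4)·(8/5)²/2)/5000 = -39/78125 m
Load 2 — applied couple M₀=19 kN·m at a=1 m (b=L-a=3):
  y_2 = (R_Ax³/6 - M_Ax²/2 - M₀(x-a)²/2)/EI  [x>a] with R_A=171/32, M_A=-57/16 = ((171/32)·(8/5)³/6 - (-57/16)·(8/5)²/2 - 19·((8/5)-1)²/2)/5000 = 1197/1250000 m
Load 3 — uniform load w=12 kN/m over full span:
  y_3 = -wx²(L-x)²/(24EI) = -12·(8/5)²·(4-(8/5))²/(24·5000) = -576/390625 m
Superposition: y = Σ y_i = -6351/6250000 m ≈ -0.001016 m

y(8/5) = -6351/6250000 m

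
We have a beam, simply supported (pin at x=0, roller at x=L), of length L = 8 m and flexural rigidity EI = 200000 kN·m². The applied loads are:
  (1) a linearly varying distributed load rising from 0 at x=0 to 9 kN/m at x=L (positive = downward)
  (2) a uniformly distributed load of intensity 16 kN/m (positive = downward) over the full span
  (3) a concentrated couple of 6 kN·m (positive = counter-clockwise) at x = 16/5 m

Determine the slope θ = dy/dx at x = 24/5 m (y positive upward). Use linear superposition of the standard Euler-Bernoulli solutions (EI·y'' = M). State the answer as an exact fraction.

Load 1 — triangular load w₀=9 kN/m (0→w₀ over full span):
  θ_1 = -w₀(7L⁴-30L²x²+15x⁴)/(360LEI) = -9·(7·8⁴-30·8²·(24/5)²+15·(24/5)⁴)/(360·8·200000) = 232/1953125 rad
Load 2 — uniform load w=16 kN/m over full span:
  θ_2 = -w(L³-6Lx²+4x³)/(24EI) = -16·(8³-6·8·(24/5)²+4·(24/5)³)/(24·200000) = 592/1171875 rad
Load 3 — applied couple M₀=6 kN·m at a=16/5 m (b=L-a=24/5):
  θ_3 = (M₀x²/(2L)-M₀(x-a)+C₁)/EI  [x>a] with C₁=M₀(3b²-L²)/(6L)=16/25 = (6·(24/5)²/(2·8)-6·((24/5)-(16/5))+(16/25))/200000 = -1/625000 rad
Superposition: θ = Σ θ_i = 29173/46875000 rad ≈ 0.000622 rad

θ(24/5) = 29173/46875000 rad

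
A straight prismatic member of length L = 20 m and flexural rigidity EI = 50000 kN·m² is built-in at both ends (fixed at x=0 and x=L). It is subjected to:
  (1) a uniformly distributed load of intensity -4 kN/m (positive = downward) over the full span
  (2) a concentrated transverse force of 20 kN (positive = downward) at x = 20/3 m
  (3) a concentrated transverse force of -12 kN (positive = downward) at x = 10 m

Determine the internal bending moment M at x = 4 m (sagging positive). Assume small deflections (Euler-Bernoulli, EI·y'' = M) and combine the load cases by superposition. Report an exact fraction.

M(4) = 34/3 kN·m

Load 1 — uniform load w=-4 kN/m over full span:
  M_1 = wLx/2 - wL²/12 - wx²/2 = (-4)·20·4/2 - (-4)·20²/12 - (-4)·4²/2 = 16/3 kN·m
Load 2 — point force P=20 kN at a=20/3 m (b=L-a=40/3):
  M_2 = Pb²(3a+b)x/L³ - Pab²/L²  [x≤a] = 20·(40/3)²·(3·(20/3)+(40/3))·4/20³ - 20·(20/3)·(40/3)²/20² = 0 kN·m
Load 3 — point force P=-12 kN at a=10 m (b=L-a=10):
  M_3 = Pb²(3a+b)x/L³ - Pab²/L²  [x≤a] = (-12)·10²·(3·10+10)·4/20³ - (-12)·10·10²/20² = 6 kN·m
Superposition: M = Σ M_i = 34/3 kN·m ≈ 11.333333 kN·m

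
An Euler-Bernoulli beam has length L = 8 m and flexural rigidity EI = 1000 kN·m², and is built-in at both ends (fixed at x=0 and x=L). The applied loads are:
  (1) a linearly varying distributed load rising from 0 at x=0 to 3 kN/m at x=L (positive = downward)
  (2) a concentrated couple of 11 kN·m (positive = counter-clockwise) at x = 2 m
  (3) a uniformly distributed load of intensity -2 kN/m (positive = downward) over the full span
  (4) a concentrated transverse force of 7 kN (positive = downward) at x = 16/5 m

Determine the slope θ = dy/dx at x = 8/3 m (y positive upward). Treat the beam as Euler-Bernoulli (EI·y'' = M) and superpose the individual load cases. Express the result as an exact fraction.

Load 1 — triangular load w₀=3 kN/m (0→w₀ over full span):
  θ_1 = -w₀(2x(L-x)(L-2x)(x+2L)+x²(L-x)²)/(120LEI) = -3·(2·(8/3)·(8-(8/3))·(8-2·(8/3))·((8/3)+2·8)+(8/3)²·(8-(8/3))²)/(120·8·1000) = -256/50625 rad
Load 2 — applied couple M₀=11 kN·m at a=2 m (b=L-a=6):
  θ_2 = (R_Ax²/2 - M_Ax - M₀(x-a))/EI  [x>a] with R_A=99/64, M_A=-33/16 = ((99/64)·(8/3)²/2 - (-33/16)·(8/3) - 11·((8/3)-2))/1000 = 11/3000 rad
Load 3 — uniform load w=-2 kN/m over full span:
  θ_3 = -wx(L-x)(L-2x)/(12EI) = -(-2)·(8/3)·(8-(8/3))·(8-2·(8/3))/(12·1000) = 64/10125 rad
Load 4 — point force P=7 kN at a=16/5 m (b=L-a=24/5):
  θ_4 = -Pb²x(2aL-(3a+b)x)/(2L³EI)  [x≤a] = -7·(24/5)²·(8/3)·(2·(16/5)·8-(3·(16/5)+(24/5))·(8/3))/(2·8³·1000) = -84/15625 rad
Superposition: θ = Σ θ_i = -4507/10125000 rad ≈ -0.000445 rad

θ(8/3) = -4507/10125000 rad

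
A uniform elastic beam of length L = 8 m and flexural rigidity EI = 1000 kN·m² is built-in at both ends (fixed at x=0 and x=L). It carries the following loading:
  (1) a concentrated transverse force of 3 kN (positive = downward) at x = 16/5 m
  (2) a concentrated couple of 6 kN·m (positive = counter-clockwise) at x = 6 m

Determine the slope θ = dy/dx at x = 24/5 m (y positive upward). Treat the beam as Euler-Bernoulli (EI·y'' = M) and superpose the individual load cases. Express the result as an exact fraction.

Load 1 — point force P=3 kN at a=16/5 m (b=L-a=24/5):
  θ_1 = Pa²(L-x)(2bL-(3b+a)(L-x))/(2L³EI)  [x>a] = 3·(16/5)²·(8-(24/5))·(2·(24/5)·8-(3·(24/5)+(16/5))·(8-(24/5)))/(2·8³·1000) = 768/390625 rad
Load 2 — applied couple M₀=6 kN·m at a=6 m (b=L-a=2):
  θ_2 = (R_Ax²/2 - M_Ax)/EI  [x≤a] with R_A=27/32, M_A=15/8 = ((27/32)·(24/5)²/2 - (15/8)·(24/5))/1000 = 9/12500 rad
Superposition: θ = Σ θ_i = 4197/1562500 rad ≈ 0.002686 rad

θ(24/5) = 4197/1562500 rad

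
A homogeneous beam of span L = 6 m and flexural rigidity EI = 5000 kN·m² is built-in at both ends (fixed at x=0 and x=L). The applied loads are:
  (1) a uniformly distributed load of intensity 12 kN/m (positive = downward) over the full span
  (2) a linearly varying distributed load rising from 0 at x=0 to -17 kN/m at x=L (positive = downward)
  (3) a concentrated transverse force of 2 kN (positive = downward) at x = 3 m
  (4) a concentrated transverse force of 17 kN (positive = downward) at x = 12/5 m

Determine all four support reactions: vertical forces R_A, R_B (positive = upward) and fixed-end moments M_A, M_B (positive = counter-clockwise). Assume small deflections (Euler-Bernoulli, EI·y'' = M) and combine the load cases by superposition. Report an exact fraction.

Load 1 — uniform load w=12 kN/m over full span:
  R_A = wL/2 = 12·6/2 = 36 kN
  M_A = wL²/12 = 12·6²/12 = 36 kN·m
  R_B = wL/2 = 12·6/2 = 36 kN
  M_B = -wL²/12 = -12·6²/12 = -36 kN·m
Load 2 — triangular load w₀=-17 kN/m (0→w₀ over full span):
  R_A = 3w₀L/20 = 3·(-17)·6/20 = -153/10 kN
  M_A = w₀L²/30 = (-17)·6²/30 = -102/5 kN·m
  R_B = 7w₀L/20 = 7·(-17)·6/20 = -357/10 kN
  M_B = -w₀L²/20 = -(-17)·6²/20 = 153/5 kN·m
Load 3 — point force P=2 kN at a=3 m (b=L-a=3):
  R_A = Pb²(3a+b)/L³ = 2·3²·(3·3+3)/6³ = 1 kN
  M_A = Pab²/L² = 2·3·3²/6² = 3/2 kN·m
  R_B = Pa²(a+3b)/L³ = 2·3²·(3+3·3)/6³ = 1 kN
  M_B = -Pa²b/L² = -2·3²·3/6² = -3/2 kN·m
Load 4 — point force P=17 kN at a=12/5 m (b=L-a=18/5):
  R_A = Pb²(3a+b)/L³ = 17·(18/5)²·(3·(12/5)+(18/5))/6³ = 1377/125 kN
  M_A = Pab²/L² = 17·(12/5)·(18/5)²/6² = 1836/125 kN·m
  R_B = Pa²(a+3b)/L³ = 17·(12/5)²·((12/5)+3·(18/5))/6³ = 748/125 kN
  M_B = -Pa²b/L² = -17·(12/5)²·(18/5)/6² = -1224/125 kN·m
Superposition: R_A = 8179/250 kN, M_A = 7947/250 kN·m, R_B = 1821/250 kN, M_B = -4173/250 kN·m

R_A = 8179/250 kN, M_A = 7947/250 kN·m, R_B = 1821/250 kN, M_B = -4173/250 kN·m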